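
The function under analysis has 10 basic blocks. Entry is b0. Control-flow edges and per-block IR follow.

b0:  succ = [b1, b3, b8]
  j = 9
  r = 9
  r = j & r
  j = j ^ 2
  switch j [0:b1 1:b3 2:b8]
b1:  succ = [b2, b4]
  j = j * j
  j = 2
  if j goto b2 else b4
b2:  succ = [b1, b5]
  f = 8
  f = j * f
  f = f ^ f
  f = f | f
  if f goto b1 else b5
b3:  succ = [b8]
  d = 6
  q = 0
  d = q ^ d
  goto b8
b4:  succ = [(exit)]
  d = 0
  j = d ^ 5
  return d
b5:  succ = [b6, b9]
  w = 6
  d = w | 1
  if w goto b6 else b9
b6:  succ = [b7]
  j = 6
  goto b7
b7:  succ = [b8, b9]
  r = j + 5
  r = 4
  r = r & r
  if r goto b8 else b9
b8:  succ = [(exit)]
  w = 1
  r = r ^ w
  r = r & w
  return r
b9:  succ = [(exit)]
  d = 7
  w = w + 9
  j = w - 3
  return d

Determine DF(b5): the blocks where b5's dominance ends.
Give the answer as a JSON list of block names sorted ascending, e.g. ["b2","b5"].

idom tree: b1←b0 b2←b1 b3←b0 b4←b1 b5←b2 b6←b5 b7←b6 b8←b0 b9←b5
Join-block Dom:
  b1: preds {b0,b2}: {b0} ∩ {b0,b1,b2} = {b0}; idom=b0
  b8: preds {b0,b3,b7}: {b0} ∩ {b0,b3} ∩ {b0,b1,b2,b5,b6,b7} = {b0}; idom=b0
  b9: preds {b5,b7}: {b0,b1,b2,b5} ∩ {b0,b1,b2,b5,b6,b7} = {b0,b1,b2,b5}; idom=b5

DF walk-up:
  b1←b0: walk · to b0
  b1←b2: walk b2→b1 to b0
  b8←b0: walk · to b0
  b8←b3: walk b3 to b0
  b8←b7: walk b7→b6→b5→b2→b1 to b0
  b9←b5: walk · to b5
  b9←b7: walk b7→b6 to b5
  b0: DF=∅
  b1: DF={b1,b8}
  b2: DF={b1,b8}
  b3: DF={b8}
  b4: DF=∅
  b5: DF={b8}
  b6: DF={b8,b9}
  b7: DF={b8,b9}
  b8: DF=∅
  b9: DF=∅

DF(b5) = ["b8"]

Answer: ["b8"]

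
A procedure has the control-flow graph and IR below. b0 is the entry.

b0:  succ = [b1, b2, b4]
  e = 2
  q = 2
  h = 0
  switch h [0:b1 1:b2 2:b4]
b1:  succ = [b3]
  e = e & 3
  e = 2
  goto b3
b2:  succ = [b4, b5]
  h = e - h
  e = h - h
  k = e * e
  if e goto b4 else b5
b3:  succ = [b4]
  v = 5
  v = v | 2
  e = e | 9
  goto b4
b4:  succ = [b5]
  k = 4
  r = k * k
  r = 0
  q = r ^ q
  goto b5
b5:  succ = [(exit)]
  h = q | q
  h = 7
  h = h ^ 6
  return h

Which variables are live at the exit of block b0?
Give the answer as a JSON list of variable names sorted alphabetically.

Per-block:
  b0 def {e,h,q} use ∅
  b1 def {e} use {e}
  b2 def {e,h,k} use {e,h}
  b3 def {e,v} use {e}
  b4 def {k,q,r} use {q}
  b5 def {h} use {q}

Backward fixpoint:
  live b0: ∅→{e,h,q}
  live b1: {e,q}→{e,q}
  live b2: {e,h,q}→{q}
  live b3: {e,q}→{q}
  live b4: {q}→{q}
  live b5: {q}→∅

live-out(b0) = ["e", "h", "q"]

Answer: ["e", "h", "q"]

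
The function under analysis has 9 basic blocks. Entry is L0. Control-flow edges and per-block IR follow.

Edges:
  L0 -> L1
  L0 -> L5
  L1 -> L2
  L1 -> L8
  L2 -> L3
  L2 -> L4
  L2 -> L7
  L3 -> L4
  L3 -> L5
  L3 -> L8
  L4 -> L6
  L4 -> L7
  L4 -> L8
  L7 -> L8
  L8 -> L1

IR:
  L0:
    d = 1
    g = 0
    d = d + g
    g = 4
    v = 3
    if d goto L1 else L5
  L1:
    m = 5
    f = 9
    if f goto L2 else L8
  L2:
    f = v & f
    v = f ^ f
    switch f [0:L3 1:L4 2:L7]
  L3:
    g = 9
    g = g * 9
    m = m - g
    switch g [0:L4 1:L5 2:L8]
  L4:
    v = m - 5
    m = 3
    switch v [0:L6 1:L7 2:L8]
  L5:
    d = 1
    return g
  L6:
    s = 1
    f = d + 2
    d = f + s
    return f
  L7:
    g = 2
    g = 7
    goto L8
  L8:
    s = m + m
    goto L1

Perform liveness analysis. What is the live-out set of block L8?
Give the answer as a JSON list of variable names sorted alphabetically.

Per-block:
  L0: {d,g,v} / ∅
  L1: {f,m} / ∅
  L2: {f,v} / {f,v}
  L3: {g,m} / {m}
  L4: {m,v} / {m}
  L5: {d} / {g}
  L6: {d,f,s} / {d}
  L7: {g} / ∅
  L8: {s} / {m}

Live sets:
  L0: in=∅ out={d,g,v}
  L1: in={d,v} out={d,f,m,v}
  L2: in={d,f,m,v} out={d,m,v}
  L3: in={d,m,v} out={d,g,m,v}
  L4: in={d,m} out={d,m,v}
  L5: in={g} out=∅
  L6: in={d} out=∅
  L7: in={d,m,v} out={d,m,v}
  L8: in={d,m,v} out={d,v}

live-out(L8) = ["d", "v"]

Answer: ["d", "v"]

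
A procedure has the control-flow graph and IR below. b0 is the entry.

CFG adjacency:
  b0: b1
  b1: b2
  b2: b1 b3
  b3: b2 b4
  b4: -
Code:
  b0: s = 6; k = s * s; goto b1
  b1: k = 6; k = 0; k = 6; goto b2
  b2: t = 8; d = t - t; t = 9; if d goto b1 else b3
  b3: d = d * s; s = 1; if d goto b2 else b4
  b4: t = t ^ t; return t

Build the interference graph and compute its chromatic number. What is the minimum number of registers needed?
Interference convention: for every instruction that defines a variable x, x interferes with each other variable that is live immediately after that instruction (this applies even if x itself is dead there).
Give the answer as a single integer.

Per-block:
  b0 def {k,s} use ∅
  b1 def {k} use ∅
  b2 def {d,t} use ∅
  b3 def {d,s} use {d,s}
  b4 def {t} use {t}

Backward fixpoint:
  b0: in=∅ out={s}
  b1: in={s} out={s}
  b2: in={s} out={d,s,t}
  b3: in={d,s,t} out={s,t}
  b4: in={t} out=∅

Conflict graph:
  d — {s,t}
  k — {s}
  s — {d,k,t}
  t — {d,s}

Chromatic number:
  clique {d,s,t} ⇒ need ≥ 3
  3-colouring: r0={s}  r1={d,k}  r2={t}
  χ = 3

Answer: 3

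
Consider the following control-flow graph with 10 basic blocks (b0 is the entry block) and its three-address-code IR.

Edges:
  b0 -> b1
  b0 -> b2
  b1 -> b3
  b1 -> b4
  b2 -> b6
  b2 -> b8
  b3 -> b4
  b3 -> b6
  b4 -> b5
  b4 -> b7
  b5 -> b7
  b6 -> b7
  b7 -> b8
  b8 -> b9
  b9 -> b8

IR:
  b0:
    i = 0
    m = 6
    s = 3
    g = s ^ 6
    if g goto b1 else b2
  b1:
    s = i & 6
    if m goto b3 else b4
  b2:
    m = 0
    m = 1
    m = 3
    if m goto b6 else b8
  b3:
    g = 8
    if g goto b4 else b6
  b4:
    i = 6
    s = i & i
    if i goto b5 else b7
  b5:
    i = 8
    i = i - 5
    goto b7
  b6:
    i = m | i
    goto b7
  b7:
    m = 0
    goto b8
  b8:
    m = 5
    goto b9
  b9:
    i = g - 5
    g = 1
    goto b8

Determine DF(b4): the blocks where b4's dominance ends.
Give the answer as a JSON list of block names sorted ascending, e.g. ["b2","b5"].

idom tree: b1←b0 b2←b0 b3←b1 b4←b1 b5←b4 b6←b0 b7←b0 b8←b0 b9←b8
Join-block Dom:
  b4: preds {b1,b3}: {b0,b1} ∩ {b0,b1,b3} = {b0,b1}; idom=b1
  b6: preds {b2,b3}: {b0,b2} ∩ {b0,b1,b3} = {b0}; idom=b0
  b7: preds {b4,b5,b6}: {b0,b1,b4} ∩ {b0,b1,b4,b5} ∩ {b0,b6} = {b0}; idom=b0
  b8: preds {b2,b7,b9}: {b0,b2} ∩ {b0,b7} ∩ {b0,b8,b9} = {b0}; idom=b0

Frontier:
  join b4 pred b1: · stop@b1
  join b4 pred b3: b3 stop@b1
  join b6 pred b2: b2 stop@b0
  join b6 pred b3: b3→b1 stop@b0
  join b7 pred b4: b4→b1 stop@b0
  join b7 pred b5: b5→b4→b1 stop@b0
  join b7 pred b6: b6 stop@b0
  join b8 pred b2: b2 stop@b0
  join b8 pred b7: b7 stop@b0
  join b8 pred b9: b9→b8 stop@b0
  b0 → ∅
  b1 → {b6,b7}
  b2 → {b6,b8}
  b3 → {b4,b6}
  b4 → {b7}
  b5 → {b7}
  b6 → {b7}
  b7 → {b8}
  b8 → {b8}
  b9 → {b8}

DF(b4) = ["b7"]

Answer: ["b7"]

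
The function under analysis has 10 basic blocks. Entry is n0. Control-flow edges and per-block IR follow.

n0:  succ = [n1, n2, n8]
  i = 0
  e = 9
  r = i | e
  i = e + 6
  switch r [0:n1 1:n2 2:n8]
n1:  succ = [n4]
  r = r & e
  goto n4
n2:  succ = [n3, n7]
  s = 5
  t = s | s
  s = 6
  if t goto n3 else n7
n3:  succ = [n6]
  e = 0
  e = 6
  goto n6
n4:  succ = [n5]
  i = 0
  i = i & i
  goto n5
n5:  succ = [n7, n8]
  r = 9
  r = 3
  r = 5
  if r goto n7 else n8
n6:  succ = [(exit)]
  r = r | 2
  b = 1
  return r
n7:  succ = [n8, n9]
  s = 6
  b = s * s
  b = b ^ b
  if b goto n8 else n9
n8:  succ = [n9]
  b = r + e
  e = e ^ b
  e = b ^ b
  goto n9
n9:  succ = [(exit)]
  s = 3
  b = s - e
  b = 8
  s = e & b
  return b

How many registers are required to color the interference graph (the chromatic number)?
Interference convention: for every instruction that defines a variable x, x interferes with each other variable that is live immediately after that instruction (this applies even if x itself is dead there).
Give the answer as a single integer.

Answer: 4

Derivation:
Block summaries:
  n0: {e,i,r} / ∅
  n1: {r} / {e,r}
  n2: {s,t} / ∅
  n3: {e} / ∅
  n4: {i} / ∅
  n5: {r} / ∅
  n6: {b,r} / {r}
  n7: {b,s} / ∅
  n8: {b,e} / {e,r}
  n9: {b,s} / {e}

Backward fixpoint:
  live n0: ∅→{e,r}
  live n1: {e,r}→{e}
  live n2: {e,r}→{e,r}
  live n3: {r}→{r}
  live n4: {e}→{e}
  live n5: {e}→{e,r}
  live n6: {r}→∅
  live n7: {e,r}→{e,r}
  live n8: {e,r}→{e}
  live n9: {e}→∅

Interfere edges:
  b↔{e,r,s}
  e↔{b,i,r,s,t}
  i↔{e,r}
  r↔{b,e,i,s,t}
  s↔{b,e,r,t}
  t↔{e,r,s}

Registers:
  clique {b,e,r,s} ⇒ need ≥ 4
  assign b→R3 e→R0 i→R2 r→R1 s→R2 t→R3 — no edge inside a register ⇒ χ ≤ 4
  χ = 4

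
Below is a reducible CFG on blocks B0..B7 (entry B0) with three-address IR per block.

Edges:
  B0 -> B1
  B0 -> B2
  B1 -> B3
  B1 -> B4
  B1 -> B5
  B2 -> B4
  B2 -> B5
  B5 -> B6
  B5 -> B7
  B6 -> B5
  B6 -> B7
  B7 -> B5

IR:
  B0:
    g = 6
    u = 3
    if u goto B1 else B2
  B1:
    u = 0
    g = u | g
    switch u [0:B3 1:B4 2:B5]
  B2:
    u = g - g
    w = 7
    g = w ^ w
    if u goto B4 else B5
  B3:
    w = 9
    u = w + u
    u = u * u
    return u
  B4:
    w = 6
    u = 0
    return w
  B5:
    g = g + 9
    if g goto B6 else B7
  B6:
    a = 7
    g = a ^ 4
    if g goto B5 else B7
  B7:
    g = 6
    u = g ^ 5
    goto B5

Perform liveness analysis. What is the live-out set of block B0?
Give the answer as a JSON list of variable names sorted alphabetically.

Answer: ["g"]

Working:
Block summaries:
  B0: def={g,u} ue=∅
  B1: def={g,u} ue={g}
  B2: def={g,u,w} ue={g}
  B3: def={u,w} ue={u}
  B4: def={u,w} ue=∅
  B5: def={g} ue={g}
  B6: def={a,g} ue=∅
  B7: def={g,u} ue=∅

Live sets:
  B0: in=∅ out={g}
  B1: in={g} out={g,u}
  B2: in={g} out={g}
  B3: in={u} out=∅
  B4: in=∅ out=∅
  B5: in={g} out=∅
  B6: in=∅ out={g}
  B7: in=∅ out={g}

live-out(B0) = ["g"]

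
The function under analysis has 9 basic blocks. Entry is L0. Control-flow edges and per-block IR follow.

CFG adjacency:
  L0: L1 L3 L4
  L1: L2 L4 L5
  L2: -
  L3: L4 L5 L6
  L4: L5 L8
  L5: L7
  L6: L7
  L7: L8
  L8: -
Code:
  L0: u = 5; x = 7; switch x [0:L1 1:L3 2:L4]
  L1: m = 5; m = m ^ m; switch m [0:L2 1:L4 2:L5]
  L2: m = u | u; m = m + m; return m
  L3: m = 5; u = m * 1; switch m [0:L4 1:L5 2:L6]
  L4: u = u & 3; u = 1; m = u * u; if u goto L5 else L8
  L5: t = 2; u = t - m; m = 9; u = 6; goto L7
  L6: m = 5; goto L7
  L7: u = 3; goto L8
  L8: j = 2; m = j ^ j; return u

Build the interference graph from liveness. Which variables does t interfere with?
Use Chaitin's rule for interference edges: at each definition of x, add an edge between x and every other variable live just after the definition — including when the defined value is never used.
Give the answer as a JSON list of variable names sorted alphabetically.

Answer: ["m"]

Derivation:
Per-block:
  L0 def {u,x} use ∅
  L1 def {m} use ∅
  L2 def {m} use {u}
  L3 def {m,u} use ∅
  L4 def {m,u} use {u}
  L5 def {m,t,u} use {m}
  L6 def {m} use ∅
  L7 def {u} use ∅
  L8 def {j,m} use {u}

Backward fixpoint:
  live L0: ∅→{u}
  live L1: {u}→{m,u}
  live L2: {u}→∅
  live L3: ∅→{m,u}
  live L4: {u}→{m,u}
  live L5: {m}→∅
  live L6: ∅→∅
  live L7: ∅→{u}
  live L8: {u}→∅

Interfere edges:
  j: {u}
  m: {t,u}
  t: {m}
  u: {j,m,x}
  x: {u}

N(t) = ["m"]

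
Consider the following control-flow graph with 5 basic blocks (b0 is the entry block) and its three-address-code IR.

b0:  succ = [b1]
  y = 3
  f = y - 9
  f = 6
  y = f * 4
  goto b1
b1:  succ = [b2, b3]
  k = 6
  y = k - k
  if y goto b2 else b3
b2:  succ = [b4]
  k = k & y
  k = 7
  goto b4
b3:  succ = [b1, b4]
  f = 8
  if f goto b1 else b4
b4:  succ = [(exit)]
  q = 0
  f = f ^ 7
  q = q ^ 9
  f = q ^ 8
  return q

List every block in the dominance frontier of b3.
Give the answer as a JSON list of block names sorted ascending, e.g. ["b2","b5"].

idom tree: b1←b0 b2←b1 b3←b1 b4←b1
Dom at joins:
  b1: preds {b0,b3}: {b0} ∩ {b0,b1,b3} = {b0}; idom=b0
  b4: preds {b2,b3}: {b0,b1,b2} ∩ {b0,b1,b3} = {b0,b1}; idom=b1

Frontier:
  join b1 pred b0: · stop@b0
  join b1 pred b3: b3→b1 stop@b0
  join b4 pred b2: b2 stop@b1
  join b4 pred b3: b3 stop@b1
  b0: DF=∅
  b1: DF={b1}
  b2: DF={b4}
  b3: DF={b1,b4}
  b4: DF=∅

DF(b3) = ["b1", "b4"]

Answer: ["b1", "b4"]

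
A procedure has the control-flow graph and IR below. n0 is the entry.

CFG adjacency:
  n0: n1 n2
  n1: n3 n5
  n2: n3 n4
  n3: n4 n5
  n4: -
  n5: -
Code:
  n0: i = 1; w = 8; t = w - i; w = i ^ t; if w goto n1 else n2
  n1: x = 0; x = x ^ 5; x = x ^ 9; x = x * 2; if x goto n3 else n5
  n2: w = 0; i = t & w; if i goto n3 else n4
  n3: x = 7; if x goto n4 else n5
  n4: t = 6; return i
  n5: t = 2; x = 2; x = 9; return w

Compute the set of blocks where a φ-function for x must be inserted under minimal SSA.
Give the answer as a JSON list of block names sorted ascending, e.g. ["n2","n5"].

idom tree: n1←n0 n2←n0 n3←n0 n4←n0 n5←n0
Join-block Dom:
  n3: preds {n1,n2}: {n0,n1} ∩ {n0,n2} = {n0}; idom=n0
  n4: preds {n2,n3}: {n0,n2} ∩ {n0,n3} = {n0}; idom=n0
  n5: preds {n1,n3}: {n0,n1} ∩ {n0,n3} = {n0}; idom=n0

DF derivation:
  n3←n1: walk n1 to n0
  n3←n2: walk n2 to n0
  n4←n2: walk n2 to n0
  n4←n3: walk n3 to n0
  n5←n1: walk n1 to n0
  n5←n3: walk n3 to n0
  n0 → ∅
  n1 → {n3,n5}
  n2 → {n3,n4}
  n3 → {n4,n5}
  n4 → ∅
  n5 → ∅

φ for x: defs {n1,n3,n5}
  DF⁺ = {n3,n4,n5}

Answer: ["n3", "n4", "n5"]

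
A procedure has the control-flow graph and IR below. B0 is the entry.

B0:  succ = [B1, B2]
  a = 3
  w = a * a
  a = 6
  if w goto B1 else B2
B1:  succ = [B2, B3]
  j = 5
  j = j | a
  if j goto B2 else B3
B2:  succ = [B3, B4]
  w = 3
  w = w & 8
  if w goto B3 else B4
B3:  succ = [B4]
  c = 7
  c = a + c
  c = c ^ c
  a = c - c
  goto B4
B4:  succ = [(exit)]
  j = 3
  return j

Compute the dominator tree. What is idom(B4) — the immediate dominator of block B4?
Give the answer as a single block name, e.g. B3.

Answer: B0

Derivation:
idom tree: B1←B0 B2←B0 B3←B0 B4←B0
Dom∩ at merges:
  B2: preds {B0,B1}: {B0} ∩ {B0,B1} = {B0}; idom=B0
  B3: preds {B1,B2}: {B0,B1} ∩ {B0,B2} = {B0}; idom=B0
  B4: preds {B2,B3}: {B0,B2} ∩ {B0,B3} = {B0}; idom=B0

idom(B4) = B0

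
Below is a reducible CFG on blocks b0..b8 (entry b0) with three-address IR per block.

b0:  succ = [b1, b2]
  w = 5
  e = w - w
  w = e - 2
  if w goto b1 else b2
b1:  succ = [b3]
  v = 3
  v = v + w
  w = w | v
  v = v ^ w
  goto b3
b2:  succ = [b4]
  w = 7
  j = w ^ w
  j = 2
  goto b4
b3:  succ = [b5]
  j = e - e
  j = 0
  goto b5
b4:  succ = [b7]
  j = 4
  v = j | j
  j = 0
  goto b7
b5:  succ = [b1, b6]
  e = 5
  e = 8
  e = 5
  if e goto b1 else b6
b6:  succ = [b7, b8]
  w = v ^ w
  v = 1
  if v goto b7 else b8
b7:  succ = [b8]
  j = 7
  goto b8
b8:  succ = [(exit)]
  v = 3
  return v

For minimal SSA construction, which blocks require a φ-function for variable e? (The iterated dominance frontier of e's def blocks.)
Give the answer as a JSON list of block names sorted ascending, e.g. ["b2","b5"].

Answer: ["b1", "b7", "b8"]

Derivation:
idom tree: b1←b0 b2←b0 b3←b1 b4←b2 b5←b3 b6←b5 b7←b0 b8←b0
Join-block Dom:
  b1: preds {b0,b5}: {b0} ∩ {b0,b1,b3,b5} = {b0}; idom=b0
  b7: preds {b4,b6}: {b0,b2,b4} ∩ {b0,b1,b3,b5,b6} = {b0}; idom=b0
  b8: preds {b6,b7}: {b0,b1,b3,b5,b6} ∩ {b0,b7} = {b0}; idom=b0

Frontier:
  b1←b0: walk · to b0
  b1←b5: walk b5→b3→b1 to b0
  b7←b4: walk b4→b2 to b0
  b7←b6: walk b6→b5→b3→b1 to b0
  b8←b6: walk b6→b5→b3→b1 to b0
  b8←b7: walk b7 to b0
  b0 → ∅
  b1 → {b1,b7,b8}
  b2 → {b7}
  b3 → {b1,b7,b8}
  b4 → {b7}
  b5 → {b1,b7,b8}
  b6 → {b7,b8}
  b7 → {b8}
  b8 → ∅

φ for e: defs {b0,b5}
  DF⁺ = {b1,b7,b8}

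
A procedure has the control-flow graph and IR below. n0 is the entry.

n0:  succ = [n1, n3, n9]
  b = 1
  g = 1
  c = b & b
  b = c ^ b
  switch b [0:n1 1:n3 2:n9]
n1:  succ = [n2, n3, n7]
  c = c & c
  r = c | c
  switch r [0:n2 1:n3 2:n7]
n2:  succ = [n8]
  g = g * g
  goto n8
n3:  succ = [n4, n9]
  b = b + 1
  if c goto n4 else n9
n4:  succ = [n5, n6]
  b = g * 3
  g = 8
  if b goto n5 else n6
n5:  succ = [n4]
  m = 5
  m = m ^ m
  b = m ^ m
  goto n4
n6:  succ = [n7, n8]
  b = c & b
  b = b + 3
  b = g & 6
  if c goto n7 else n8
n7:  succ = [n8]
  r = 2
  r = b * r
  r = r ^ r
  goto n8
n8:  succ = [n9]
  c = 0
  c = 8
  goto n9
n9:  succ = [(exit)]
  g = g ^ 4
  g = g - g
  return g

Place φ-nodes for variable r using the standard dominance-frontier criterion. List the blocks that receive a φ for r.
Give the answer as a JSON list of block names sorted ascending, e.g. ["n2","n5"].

idom tree: n1←n0 n2←n1 n3←n0 n4←n3 n5←n4 n6←n4 n7←n0 n8←n0 n9←n0
Dom at joins:
  n3: preds {n0,n1}: {n0} ∩ {n0,n1} = {n0}; idom=n0
  n4: preds {n3,n5}: {n0,n3} ∩ {n0,n3,n4,n5} = {n0,n3}; idom=n3
  n7: preds {n1,n6}: {n0,n1} ∩ {n0,n3,n4,n6} = {n0}; idom=n0
  n8: preds {n2,n6,n7}: {n0,n1,n2} ∩ {n0,n3,n4,n6} ∩ {n0,n7} = {n0}; idom=n0
  n9: preds {n0,n3,n8}: {n0} ∩ {n0,n3} ∩ {n0,n8} = {n0}; idom=n0

DF derivation:
  n3←n0: walk · to n0
  n3←n1: walk n1 to n0
  n4←n3: walk · to n3
  n4←n5: walk n5→n4 to n3
  n7←n1: walk n1 to n0
  n7←n6: walk n6→n4→n3 to n0
  n8←n2: walk n2→n1 to n0
  n8←n6: walk n6→n4→n3 to n0
  n8←n7: walk n7 to n0
  n9←n0: walk · to n0
  n9←n3: walk n3 to n0
  n9←n8: walk n8 to n0
  DF(n0)=∅
  DF(n1)={n3,n7,n8}
  DF(n2)={n8}
  DF(n3)={n7,n8,n9}
  DF(n4)={n4,n7,n8}
  DF(n5)={n4}
  DF(n6)={n7,n8}
  DF(n7)={n8}
  DF(n8)={n9}
  DF(n9)=∅

φ for r: defs {n1,n7}
  DF⁺ = {n3,n7,n8,n9}

Answer: ["n3", "n7", "n8", "n9"]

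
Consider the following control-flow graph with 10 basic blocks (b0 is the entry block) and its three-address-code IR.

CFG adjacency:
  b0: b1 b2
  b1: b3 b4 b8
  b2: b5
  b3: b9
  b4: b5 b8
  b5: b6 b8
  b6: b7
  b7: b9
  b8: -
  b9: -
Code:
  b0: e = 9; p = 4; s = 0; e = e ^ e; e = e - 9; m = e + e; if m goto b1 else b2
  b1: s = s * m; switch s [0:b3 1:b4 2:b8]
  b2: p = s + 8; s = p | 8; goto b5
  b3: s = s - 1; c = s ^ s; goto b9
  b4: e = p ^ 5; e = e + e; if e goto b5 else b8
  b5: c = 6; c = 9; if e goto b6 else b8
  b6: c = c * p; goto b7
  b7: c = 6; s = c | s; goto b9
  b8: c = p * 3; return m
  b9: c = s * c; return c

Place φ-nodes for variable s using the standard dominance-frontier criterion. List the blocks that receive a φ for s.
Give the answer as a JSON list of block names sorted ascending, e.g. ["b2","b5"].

Answer: ["b5", "b8", "b9"]

Working:
idom tree: b1←b0 b2←b0 b3←b1 b4←b1 b5←b0 b6←b5 b7←b6 b8←b0 b9←b0
Dom at joins:
  b5: preds {b2,b4}: {b0,b2} ∩ {b0,b1,b4} = {b0}; idom=b0
  b8: preds {b1,b4,b5}: {b0,b1} ∩ {b0,b1,b4} ∩ {b0,b5} = {b0}; idom=b0
  b9: preds {b3,b7}: {b0,b1,b3} ∩ {b0,b5,b6,b7} = {b0}; idom=b0

DF derivation:
  join b5 pred b2: b2 stop@b0
  join b5 pred b4: b4→b1 stop@b0
  join b8 pred b1: b1 stop@b0
  join b8 pred b4: b4→b1 stop@b0
  join b8 pred b5: b5 stop@b0
  join b9 pred b3: b3→b1 stop@b0
  join b9 pred b7: b7→b6→b5 stop@b0
  b0: DF=∅
  b1: DF={b5,b8,b9}
  b2: DF={b5}
  b3: DF={b9}
  b4: DF={b5,b8}
  b5: DF={b8,b9}
  b6: DF={b9}
  b7: DF={b9}
  b8: DF=∅
  b9: DF=∅

φ for s: defs {b0,b1,b2,b3,b7}
  DF⁺ = {b5,b8,b9}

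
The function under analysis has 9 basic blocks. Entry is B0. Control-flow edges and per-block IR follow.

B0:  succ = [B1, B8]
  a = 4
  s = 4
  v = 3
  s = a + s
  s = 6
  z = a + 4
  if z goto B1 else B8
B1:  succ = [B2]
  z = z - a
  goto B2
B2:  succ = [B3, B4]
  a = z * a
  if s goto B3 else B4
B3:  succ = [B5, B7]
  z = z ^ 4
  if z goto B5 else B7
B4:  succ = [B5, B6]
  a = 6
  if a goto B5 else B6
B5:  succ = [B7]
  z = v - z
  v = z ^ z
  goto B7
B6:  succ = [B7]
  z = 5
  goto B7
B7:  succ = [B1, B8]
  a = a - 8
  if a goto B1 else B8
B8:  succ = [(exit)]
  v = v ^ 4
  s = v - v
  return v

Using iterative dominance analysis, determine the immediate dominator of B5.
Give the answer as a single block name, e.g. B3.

idom tree: B1←B0 B2←B1 B3←B2 B4←B2 B5←B2 B6←B4 B7←B2 B8←B0
Dom∩ at merges:
  B1: preds {B0,B7}: {B0} ∩ {B0,B1,B2,B7} = {B0}; idom=B0
  B5: preds {B3,B4}: {B0,B1,B2,B3} ∩ {B0,B1,B2,B4} = {B0,B1,B2}; idom=B2
  B7: preds {B3,B5,B6}: {B0,B1,B2,B3} ∩ {B0,B1,B2,B5} ∩ {B0,B1,B2,B4,B6} = {B0,B1,B2}; idom=B2
  B8: preds {B0,B7}: {B0} ∩ {B0,B1,B2,B7} = {B0}; idom=B0

idom(B5) = B2

Answer: B2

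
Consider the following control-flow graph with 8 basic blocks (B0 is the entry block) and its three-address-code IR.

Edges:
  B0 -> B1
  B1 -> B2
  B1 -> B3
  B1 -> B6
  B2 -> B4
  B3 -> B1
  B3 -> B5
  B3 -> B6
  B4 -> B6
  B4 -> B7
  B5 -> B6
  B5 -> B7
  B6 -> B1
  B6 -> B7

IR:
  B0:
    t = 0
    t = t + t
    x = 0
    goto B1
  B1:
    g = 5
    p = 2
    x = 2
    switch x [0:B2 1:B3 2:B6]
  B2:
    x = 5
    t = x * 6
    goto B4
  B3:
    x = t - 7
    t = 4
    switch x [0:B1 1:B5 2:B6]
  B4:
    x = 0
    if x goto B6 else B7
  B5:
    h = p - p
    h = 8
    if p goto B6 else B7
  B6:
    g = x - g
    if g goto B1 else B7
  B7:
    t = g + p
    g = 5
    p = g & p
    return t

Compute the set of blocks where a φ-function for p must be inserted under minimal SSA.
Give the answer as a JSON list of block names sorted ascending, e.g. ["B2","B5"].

idom tree: B1←B0 B2←B1 B3←B1 B4←B2 B5←B3 B6←B1 B7←B1
Dom∩ at merges:
  B1: preds {B0,B3,B6}: {B0} ∩ {B0,B1,B3} ∩ {B0,B1,B6} = {B0}; idom=B0
  B6: preds {B1,B3,B4,B5}: {B0,B1} ∩ {B0,B1,B3} ∩ {B0,B1,B2,B4} ∩ {B0,B1,B3,B5} = {B0,B1}; idom=B1
  B7: preds {B4,B5,B6}: {B0,B1,B2,B4} ∩ {B0,B1,B3,B5} ∩ {B0,B1,B6} = {B0,B1}; idom=B1

DF derivation:
  B1←B0: walk · to B0
  B1←B3: walk B3→B1 to B0
  B1←B6: walk B6→B1 to B0
  B6←B1: walk · to B1
  B6←B3: walk B3 to B1
  B6←B4: walk B4→B2 to B1
  B6←B5: walk B5→B3 to B1
  B7←B4: walk B4→B2 to B1
  B7←B5: walk B5→B3 to B1
  B7←B6: walk B6 to B1
  B0: DF=∅
  B1: DF={B1}
  B2: DF={B6,B7}
  B3: DF={B1,B6,B7}
  B4: DF={B6,B7}
  B5: DF={B6,B7}
  B6: DF={B1,B7}
  B7: DF=∅

φ for p: defs {B1,B7}
  DF⁺ = {B1}

Answer: ["B1"]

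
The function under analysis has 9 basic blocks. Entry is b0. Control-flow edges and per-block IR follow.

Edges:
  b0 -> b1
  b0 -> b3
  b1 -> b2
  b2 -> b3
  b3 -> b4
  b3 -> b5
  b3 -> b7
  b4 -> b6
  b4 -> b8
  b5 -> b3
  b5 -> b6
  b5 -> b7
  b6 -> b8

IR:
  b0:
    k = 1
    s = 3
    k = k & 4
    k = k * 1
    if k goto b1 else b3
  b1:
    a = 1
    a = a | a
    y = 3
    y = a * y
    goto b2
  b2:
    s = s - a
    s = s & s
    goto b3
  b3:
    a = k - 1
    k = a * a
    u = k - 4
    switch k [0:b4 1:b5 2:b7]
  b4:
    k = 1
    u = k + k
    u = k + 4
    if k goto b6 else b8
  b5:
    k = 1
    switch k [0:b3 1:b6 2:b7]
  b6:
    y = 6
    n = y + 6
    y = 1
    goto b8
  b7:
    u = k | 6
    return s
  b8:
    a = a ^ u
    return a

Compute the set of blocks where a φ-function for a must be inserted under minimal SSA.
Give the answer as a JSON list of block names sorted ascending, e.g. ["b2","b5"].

Answer: ["b3"]

Derivation:
idom tree: b1←b0 b2←b1 b3←b0 b4←b3 b5←b3 b6←b3 b7←b3 b8←b3
Dom∩ at merges:
  b3: preds {b0,b2,b5}: {b0} ∩ {b0,b1,b2} ∩ {b0,b3,b5} = {b0}; idom=b0
  b6: preds {b4,b5}: {b0,b3,b4} ∩ {b0,b3,b5} = {b0,b3}; idom=b3
  b7: preds {b3,b5}: {b0,b3} ∩ {b0,b3,b5} = {b0,b3}; idom=b3
  b8: preds {b4,b6}: {b0,b3,b4} ∩ {b0,b3,b6} = {b0,b3}; idom=b3

Frontier:
  join b3 pred b0: · stop@b0
  join b3 pred b2: b2→b1 stop@b0
  join b3 pred b5: b5→b3 stop@b0
  join b6 pred b4: b4 stop@b3
  join b6 pred b5: b5 stop@b3
  join b7 pred b3: · stop@b3
  join b7 pred b5: b5 stop@b3
  join b8 pred b4: b4 stop@b3
  join b8 pred b6: b6 stop@b3
  DF(b0)=∅
  DF(b1)={b3}
  DF(b2)={b3}
  DF(b3)={b3}
  DF(b4)={b6,b8}
  DF(b5)={b3,b6,b7}
  DF(b6)={b8}
  DF(b7)=∅
  DF(b8)=∅

φ for a: defs {b1,b3,b8}
  DF⁺ = {b3}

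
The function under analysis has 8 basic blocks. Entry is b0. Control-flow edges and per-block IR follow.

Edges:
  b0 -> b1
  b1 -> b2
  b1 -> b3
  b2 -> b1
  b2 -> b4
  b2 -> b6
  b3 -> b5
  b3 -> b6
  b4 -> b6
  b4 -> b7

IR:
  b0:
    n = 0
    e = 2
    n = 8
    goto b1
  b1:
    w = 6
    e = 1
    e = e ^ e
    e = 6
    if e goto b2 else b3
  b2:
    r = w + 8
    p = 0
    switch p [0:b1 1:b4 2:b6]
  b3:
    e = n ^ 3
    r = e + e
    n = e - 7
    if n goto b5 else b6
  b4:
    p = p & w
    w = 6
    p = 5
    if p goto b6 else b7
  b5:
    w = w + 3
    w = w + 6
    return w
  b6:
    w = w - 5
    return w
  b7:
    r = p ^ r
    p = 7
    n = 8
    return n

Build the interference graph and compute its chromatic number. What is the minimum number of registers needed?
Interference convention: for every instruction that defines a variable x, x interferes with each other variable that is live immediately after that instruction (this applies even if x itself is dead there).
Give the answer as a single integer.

Answer: 4

Working:
Per-block:
  b0 def {e,n} use ∅
  b1 def {e,w} use ∅
  b2 def {p,r} use {w}
  b3 def {e,n,r} use {n}
  b4 def {p,w} use {p,w}
  b5 def {w} use {w}
  b6 def {w} use {w}
  b7 def {n,p,r} use {p,r}

Live sets:
  b0: in=∅ out={n}
  b1: in={n} out={n,w}
  b2: in={n,w} out={n,p,r,w}
  b3: in={n,w} out={w}
  b4: in={p,r,w} out={p,r,w}
  b5: in={w} out=∅
  b6: in={w} out=∅
  b7: in={p,r} out=∅

Conflict graph:
  e — {n,r,w}
  n — {e,p,r,w}
  p — {n,r,w}
  r — {e,n,p,w}
  w — {e,n,p,r}

Colouring:
  lower bound: {e,n,r,w} mutually conflict ⇒ χ ≥ 4
  4-colouring: r0={n}  r1={r}  r2={w}  r3={e,p}
  χ = 4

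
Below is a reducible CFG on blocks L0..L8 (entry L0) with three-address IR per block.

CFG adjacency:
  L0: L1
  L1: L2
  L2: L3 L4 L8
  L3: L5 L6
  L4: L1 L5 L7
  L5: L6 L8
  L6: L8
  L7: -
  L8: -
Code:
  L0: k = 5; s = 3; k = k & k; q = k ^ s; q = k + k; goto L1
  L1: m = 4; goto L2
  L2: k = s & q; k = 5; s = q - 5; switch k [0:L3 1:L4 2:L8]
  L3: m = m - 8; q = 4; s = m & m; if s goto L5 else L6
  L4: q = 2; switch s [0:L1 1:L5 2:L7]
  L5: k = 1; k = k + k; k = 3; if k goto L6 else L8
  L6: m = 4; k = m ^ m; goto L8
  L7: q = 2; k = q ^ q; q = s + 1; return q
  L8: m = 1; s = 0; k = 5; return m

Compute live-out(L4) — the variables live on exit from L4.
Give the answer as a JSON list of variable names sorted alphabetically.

def/use:
  L0 def {k,q,s} use ∅
  L1 def {m} use ∅
  L2 def {k,s} use {q,s}
  L3 def {m,q,s} use {m}
  L4 def {q} use {s}
  L5 def {k} use ∅
  L6 def {k,m} use ∅
  L7 def {k,q} use {s}
  L8 def {k,m,s} use ∅

Liveness:
  live L0: ∅→{q,s}
  live L1: {q,s}→{m,q,s}
  live L2: {m,q,s}→{m,s}
  live L3: {m}→∅
  live L4: {s}→{q,s}
  live L5: ∅→∅
  live L6: ∅→∅
  live L7: {s}→∅
  live L8: ∅→∅

live-out(L4) = ["q", "s"]

Answer: ["q", "s"]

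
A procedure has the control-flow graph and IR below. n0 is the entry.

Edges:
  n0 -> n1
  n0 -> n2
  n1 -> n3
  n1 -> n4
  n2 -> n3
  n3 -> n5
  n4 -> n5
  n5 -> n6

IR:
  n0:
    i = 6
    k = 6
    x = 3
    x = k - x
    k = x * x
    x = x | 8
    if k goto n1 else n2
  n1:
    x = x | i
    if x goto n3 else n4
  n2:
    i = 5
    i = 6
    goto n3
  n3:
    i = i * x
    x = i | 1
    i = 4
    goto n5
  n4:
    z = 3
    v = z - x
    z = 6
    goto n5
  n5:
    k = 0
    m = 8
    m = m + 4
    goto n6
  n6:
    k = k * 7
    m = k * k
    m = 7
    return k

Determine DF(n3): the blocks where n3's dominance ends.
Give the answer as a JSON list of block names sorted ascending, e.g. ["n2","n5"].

Answer: ["n5"]

Derivation:
idom tree: n1←n0 n2←n0 n3←n0 n4←n1 n5←n0 n6←n5
Dom∩ at merges:
  n3: preds {n1,n2}: {n0,n1} ∩ {n0,n2} = {n0}; idom=n0
  n5: preds {n3,n4}: {n0,n3} ∩ {n0,n1,n4} = {n0}; idom=n0

Frontier:
  n3←n1: walk n1 to n0
  n3←n2: walk n2 to n0
  n5←n3: walk n3 to n0
  n5←n4: walk n4→n1 to n0
  n0 → ∅
  n1 → {n3,n5}
  n2 → {n3}
  n3 → {n5}
  n4 → {n5}
  n5 → ∅
  n6 → ∅

DF(n3) = ["n5"]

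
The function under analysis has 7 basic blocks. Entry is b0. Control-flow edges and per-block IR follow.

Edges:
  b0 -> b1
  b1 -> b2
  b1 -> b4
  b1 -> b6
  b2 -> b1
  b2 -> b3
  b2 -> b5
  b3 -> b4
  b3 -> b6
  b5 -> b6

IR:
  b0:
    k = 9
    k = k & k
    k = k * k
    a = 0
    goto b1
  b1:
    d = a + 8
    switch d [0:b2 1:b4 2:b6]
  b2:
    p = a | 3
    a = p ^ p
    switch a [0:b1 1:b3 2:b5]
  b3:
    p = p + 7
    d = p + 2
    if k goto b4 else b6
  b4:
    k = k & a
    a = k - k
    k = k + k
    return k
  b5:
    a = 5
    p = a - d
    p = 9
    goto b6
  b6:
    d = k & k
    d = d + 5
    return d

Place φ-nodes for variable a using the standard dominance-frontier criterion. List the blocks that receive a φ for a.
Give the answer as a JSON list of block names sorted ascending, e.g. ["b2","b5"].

idom tree: b1←b0 b2←b1 b3←b2 b4←b1 b5←b2 b6←b1
Join-block Dom:
  b1: preds {b0,b2}: {b0} ∩ {b0,b1,b2} = {b0}; idom=b0
  b4: preds {b1,b3}: {b0,b1} ∩ {b0,b1,b2,b3} = {b0,b1}; idom=b1
  b6: preds {b1,b3,b5}: {b0,b1} ∩ {b0,b1,b2,b3} ∩ {b0,b1,b2,b5} = {b0,b1}; idom=b1

DF derivation:
  join b1 pred b0: · stop@b0
  join b1 pred b2: b2→b1 stop@b0
  join b4 pred b1: · stop@b1
  join b4 pred b3: b3→b2 stop@b1
  join b6 pred b1: · stop@b1
  join b6 pred b3: b3→b2 stop@b1
  join b6 pred b5: b5→b2 stop@b1
  b0: DF=∅
  b1: DF={b1}
  b2: DF={b1,b4,b6}
  b3: DF={b4,b6}
  b4: DF=∅
  b5: DF={b6}
  b6: DF=∅

φ for a: defs {b0,b2,b4,b5}
  DF⁺ = {b1,b4,b6}

Answer: ["b1", "b4", "b6"]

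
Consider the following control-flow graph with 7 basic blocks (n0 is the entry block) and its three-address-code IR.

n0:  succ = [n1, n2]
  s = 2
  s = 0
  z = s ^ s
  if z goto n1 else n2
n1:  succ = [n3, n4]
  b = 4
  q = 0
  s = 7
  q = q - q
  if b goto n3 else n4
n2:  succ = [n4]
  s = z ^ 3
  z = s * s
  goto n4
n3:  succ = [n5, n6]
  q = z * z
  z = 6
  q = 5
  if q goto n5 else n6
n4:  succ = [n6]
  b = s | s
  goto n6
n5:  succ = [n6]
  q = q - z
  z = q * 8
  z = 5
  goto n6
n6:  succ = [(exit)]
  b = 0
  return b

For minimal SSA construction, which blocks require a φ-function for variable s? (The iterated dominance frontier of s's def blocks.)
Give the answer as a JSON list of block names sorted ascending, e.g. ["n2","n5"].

Answer: ["n4", "n6"]

Derivation:
idom tree: n1←n0 n2←n0 n3←n1 n4←n0 n5←n3 n6←n0
Dom∩ at merges:
  n4: preds {n1,n2}: {n0,n1} ∩ {n0,n2} = {n0}; idom=n0
  n6: preds {n3,n4,n5}: {n0,n1,n3} ∩ {n0,n4} ∩ {n0,n1,n3,n5} = {n0}; idom=n0

Frontier:
  n4←n1: walk n1 to n0
  n4←n2: walk n2 to n0
  n6←n3: walk n3→n1 to n0
  n6←n4: walk n4 to n0
  n6←n5: walk n5→n3→n1 to n0
  n0 → ∅
  n1 → {n4,n6}
  n2 → {n4}
  n3 → {n6}
  n4 → {n6}
  n5 → {n6}
  n6 → ∅

φ for s: defs {n0,n1,n2}
  DF⁺ = {n4,n6}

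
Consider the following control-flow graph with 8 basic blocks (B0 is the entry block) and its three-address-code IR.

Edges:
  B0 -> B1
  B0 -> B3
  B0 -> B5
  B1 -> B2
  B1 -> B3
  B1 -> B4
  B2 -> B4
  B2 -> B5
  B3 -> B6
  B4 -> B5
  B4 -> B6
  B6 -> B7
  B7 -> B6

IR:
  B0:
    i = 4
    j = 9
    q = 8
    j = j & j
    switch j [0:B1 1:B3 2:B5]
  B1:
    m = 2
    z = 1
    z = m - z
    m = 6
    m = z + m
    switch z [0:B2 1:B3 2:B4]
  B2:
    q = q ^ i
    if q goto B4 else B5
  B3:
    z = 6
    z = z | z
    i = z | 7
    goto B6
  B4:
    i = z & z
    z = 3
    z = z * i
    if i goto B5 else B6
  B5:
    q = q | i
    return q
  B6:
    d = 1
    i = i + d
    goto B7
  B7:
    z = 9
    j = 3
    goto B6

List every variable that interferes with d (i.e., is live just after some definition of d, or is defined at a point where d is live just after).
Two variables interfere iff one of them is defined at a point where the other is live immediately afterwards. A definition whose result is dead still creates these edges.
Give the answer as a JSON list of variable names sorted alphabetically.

def/use:
  B0: {i,j,q} / ∅
  B1: {m,z} / ∅
  B2: {q} / {i,q}
  B3: {i,z} / ∅
  B4: {i,z} / {z}
  B5: {q} / {i,q}
  B6: {d,i} / {i}
  B7: {j,z} / ∅

Liveness:
  B0 li=∅ lo={i,q}
  B1 li={i,q} lo={i,q,z}
  B2 li={i,q,z} lo={i,q,z}
  B3 li=∅ lo={i}
  B4 li={q,z} lo={i,q}
  B5 li={i,q} lo=∅
  B6 li={i} lo={i}
  B7 li={i} lo={i}

Interfere edges:
  d: {i}
  i: {d,j,m,q,z}
  j: {i,q}
  m: {i,q,z}
  q: {i,j,m,z}
  z: {i,m,q}

N(d) = ["i"]

Answer: ["i"]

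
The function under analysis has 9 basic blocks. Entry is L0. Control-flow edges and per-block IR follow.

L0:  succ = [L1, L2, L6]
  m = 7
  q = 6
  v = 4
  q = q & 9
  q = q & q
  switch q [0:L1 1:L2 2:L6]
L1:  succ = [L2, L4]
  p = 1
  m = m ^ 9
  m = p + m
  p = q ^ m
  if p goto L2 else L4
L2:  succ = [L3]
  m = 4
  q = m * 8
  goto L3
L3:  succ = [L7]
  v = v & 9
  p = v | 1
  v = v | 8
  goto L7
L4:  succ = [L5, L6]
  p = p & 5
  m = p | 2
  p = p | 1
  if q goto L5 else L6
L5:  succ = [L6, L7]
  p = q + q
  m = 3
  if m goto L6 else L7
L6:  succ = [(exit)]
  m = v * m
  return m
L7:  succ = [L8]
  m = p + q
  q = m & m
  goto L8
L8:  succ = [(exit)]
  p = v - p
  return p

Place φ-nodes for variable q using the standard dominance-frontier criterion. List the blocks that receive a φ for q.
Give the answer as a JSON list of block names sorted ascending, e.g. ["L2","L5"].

Answer: ["L7"]

Derivation:
idom tree: L1←L0 L2←L0 L3←L2 L4←L1 L5←L4 L6←L0 L7←L0 L8←L7
Join-block Dom:
  L2: preds {L0,L1}: {L0} ∩ {L0,L1} = {L0}; idom=L0
  L6: preds {L0,L4,L5}: {L0} ∩ {L0,L1,L4} ∩ {L0,L1,L4,L5} = {L0}; idom=L0
  L7: preds {L3,L5}: {L0,L2,L3} ∩ {L0,L1,L4,L5} = {L0}; idom=L0

DF walk-up:
  join L2 pred L0: · stop@L0
  join L2 pred L1: L1 stop@L0
  join L6 pred L0: · stop@L0
  join L6 pred L4: L4→L1 stop@L0
  join L6 pred L5: L5→L4→L1 stop@L0
  join L7 pred L3: L3→L2 stop@L0
  join L7 pred L5: L5→L4→L1 stop@L0
  L0: DF=∅
  L1: DF={L2,L6,L7}
  L2: DF={L7}
  L3: DF={L7}
  L4: DF={L6,L7}
  L5: DF={L6,L7}
  L6: DF=∅
  L7: DF=∅
  L8: DF=∅

φ for q: defs {L0,L2,L7}
  DF⁺ = {L7}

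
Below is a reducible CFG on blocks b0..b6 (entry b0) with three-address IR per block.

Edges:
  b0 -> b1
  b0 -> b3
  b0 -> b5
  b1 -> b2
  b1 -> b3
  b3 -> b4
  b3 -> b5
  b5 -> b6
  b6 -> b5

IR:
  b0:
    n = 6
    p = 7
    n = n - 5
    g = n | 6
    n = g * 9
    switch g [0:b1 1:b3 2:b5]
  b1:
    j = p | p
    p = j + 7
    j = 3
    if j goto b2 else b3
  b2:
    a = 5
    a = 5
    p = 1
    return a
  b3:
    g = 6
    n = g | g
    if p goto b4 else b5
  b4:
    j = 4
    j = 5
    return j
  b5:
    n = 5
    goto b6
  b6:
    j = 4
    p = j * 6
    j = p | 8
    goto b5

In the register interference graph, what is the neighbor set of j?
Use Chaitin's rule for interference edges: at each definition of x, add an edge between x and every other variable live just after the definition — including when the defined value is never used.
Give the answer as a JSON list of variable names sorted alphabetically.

Per-block:
  b0 def {g,n,p} use ∅
  b1 def {j,p} use {p}
  b2 def {a,p} use ∅
  b3 def {g,n} use {p}
  b4 def {j} use ∅
  b5 def {n} use ∅
  b6 def {j,p} use ∅

Liveness:
  b0 li=∅ lo={p}
  b1 li={p} lo={p}
  b2 li=∅ lo=∅
  b3 li={p} lo=∅
  b4 li=∅ lo=∅
  b5 li=∅ lo=∅
  b6 li=∅ lo=∅

Interfere edges:
  a — {p}
  g — {n,p}
  j — {p}
  n — {g,p}
  p — {a,g,j,n}

N(j) = ["p"]

Answer: ["p"]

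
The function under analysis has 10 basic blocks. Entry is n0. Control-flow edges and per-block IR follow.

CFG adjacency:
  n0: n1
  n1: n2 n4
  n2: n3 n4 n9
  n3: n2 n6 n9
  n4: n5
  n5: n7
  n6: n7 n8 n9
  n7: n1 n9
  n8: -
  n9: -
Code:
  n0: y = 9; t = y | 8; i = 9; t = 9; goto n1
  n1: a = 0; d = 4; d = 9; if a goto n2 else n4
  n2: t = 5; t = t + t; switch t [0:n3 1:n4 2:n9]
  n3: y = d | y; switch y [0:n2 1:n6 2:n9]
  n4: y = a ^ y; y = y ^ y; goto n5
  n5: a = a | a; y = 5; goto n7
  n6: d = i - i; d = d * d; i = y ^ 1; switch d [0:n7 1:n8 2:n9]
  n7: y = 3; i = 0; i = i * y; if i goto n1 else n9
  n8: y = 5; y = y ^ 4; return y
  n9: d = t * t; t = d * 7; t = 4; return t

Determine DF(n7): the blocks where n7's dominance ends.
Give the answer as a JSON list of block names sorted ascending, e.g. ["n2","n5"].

idom tree: n1←n0 n2←n1 n3←n2 n4←n1 n5←n4 n6←n3 n7←n1 n8←n6 n9←n1
Dom at joins:
  n1: preds {n0,n7}: {n0} ∩ {n0,n1,n7} = {n0}; idom=n0
  n2: preds {n1,n3}: {n0,n1} ∩ {n0,n1,n2,n3} = {n0,n1}; idom=n1
  n4: preds {n1,n2}: {n0,n1} ∩ {n0,n1,n2} = {n0,n1}; idom=n1
  n7: preds {n5,n6}: {n0,n1,n4,n5} ∩ {n0,n1,n2,n3,n6} = {n0,n1}; idom=n1
  n9: preds {n2,n3,n6,n7}: {n0,n1,n2} ∩ {n0,n1,n2,n3} ∩ {n0,n1,n2,n3,n6} ∩ {n0,n1,n7} = {n0,n1}; idom=n1

Frontier:
  n1←n0: walk · to n0
  n1←n7: walk n7→n1 to n0
  n2←n1: walk · to n1
  n2←n3: walk n3→n2 to n1
  n4←n1: walk · to n1
  n4←n2: walk n2 to n1
  n7←n5: walk n5→n4 to n1
  n7←n6: walk n6→n3→n2 to n1
  n9←n2: walk n2 to n1
  n9←n3: walk n3→n2 to n1
  n9←n6: walk n6→n3→n2 to n1
  n9←n7: walk n7 to n1
  n0 → ∅
  n1 → {n1}
  n2 → {n2,n4,n7,n9}
  n3 → {n2,n7,n9}
  n4 → {n7}
  n5 → {n7}
  n6 → {n7,n9}
  n7 → {n1,n9}
  n8 → ∅
  n9 → ∅

DF(n7) = ["n1", "n9"]

Answer: ["n1", "n9"]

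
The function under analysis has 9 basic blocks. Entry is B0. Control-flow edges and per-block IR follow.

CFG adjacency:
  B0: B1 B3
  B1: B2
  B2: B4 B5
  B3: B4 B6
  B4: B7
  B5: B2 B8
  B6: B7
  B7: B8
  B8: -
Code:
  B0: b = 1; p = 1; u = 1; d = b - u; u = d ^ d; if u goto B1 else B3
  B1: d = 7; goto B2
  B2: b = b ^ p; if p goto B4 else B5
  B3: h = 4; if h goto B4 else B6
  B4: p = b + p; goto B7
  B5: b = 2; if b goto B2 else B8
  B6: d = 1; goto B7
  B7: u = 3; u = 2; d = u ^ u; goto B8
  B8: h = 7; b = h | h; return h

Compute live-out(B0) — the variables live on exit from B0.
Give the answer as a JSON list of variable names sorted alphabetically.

def/use:
  B0 def {b,d,p,u} use ∅
  B1 def {d} use ∅
  B2 def {b} use {b,p}
  B3 def {h} use ∅
  B4 def {p} use {b,p}
  B5 def {b} use ∅
  B6 def {d} use ∅
  B7 def {d,u} use ∅
  B8 def {b,h} use ∅

Backward fixpoint:
  live B0: ∅→{b,p}
  live B1: {b,p}→{b,p}
  live B2: {b,p}→{b,p}
  live B3: {b,p}→{b,p}
  live B4: {b,p}→∅
  live B5: {p}→{b,p}
  live B6: ∅→∅
  live B7: ∅→∅
  live B8: ∅→∅

live-out(B0) = ["b", "p"]

Answer: ["b", "p"]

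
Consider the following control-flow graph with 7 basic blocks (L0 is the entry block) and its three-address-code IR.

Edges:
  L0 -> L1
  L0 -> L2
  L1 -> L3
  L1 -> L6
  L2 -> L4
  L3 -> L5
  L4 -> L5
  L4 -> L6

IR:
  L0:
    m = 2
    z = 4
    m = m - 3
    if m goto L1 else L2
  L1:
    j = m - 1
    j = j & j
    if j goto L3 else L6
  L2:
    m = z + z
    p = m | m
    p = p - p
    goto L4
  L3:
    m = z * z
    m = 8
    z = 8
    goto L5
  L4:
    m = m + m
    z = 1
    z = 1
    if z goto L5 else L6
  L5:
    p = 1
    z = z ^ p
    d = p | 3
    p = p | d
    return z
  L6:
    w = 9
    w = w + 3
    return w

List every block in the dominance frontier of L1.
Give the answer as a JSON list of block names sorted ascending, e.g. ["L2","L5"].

idom tree: L1←L0 L2←L0 L3←L1 L4←L2 L5←L0 L6←L0
Dom∩ at merges:
  L5: preds {L3,L4}: {L0,L1,L3} ∩ {L0,L2,L4} = {L0}; idom=L0
  L6: preds {L1,L4}: {L0,L1} ∩ {L0,L2,L4} = {L0}; idom=L0

DF derivation:
  join L5 pred L3: L3→L1 stop@L0
  join L5 pred L4: L4→L2 stop@L0
  join L6 pred L1: L1 stop@L0
  join L6 pred L4: L4→L2 stop@L0
  L0 → ∅
  L1 → {L5,L6}
  L2 → {L5,L6}
  L3 → {L5}
  L4 → {L5,L6}
  L5 → ∅
  L6 → ∅

DF(L1) = ["L5", "L6"]

Answer: ["L5", "L6"]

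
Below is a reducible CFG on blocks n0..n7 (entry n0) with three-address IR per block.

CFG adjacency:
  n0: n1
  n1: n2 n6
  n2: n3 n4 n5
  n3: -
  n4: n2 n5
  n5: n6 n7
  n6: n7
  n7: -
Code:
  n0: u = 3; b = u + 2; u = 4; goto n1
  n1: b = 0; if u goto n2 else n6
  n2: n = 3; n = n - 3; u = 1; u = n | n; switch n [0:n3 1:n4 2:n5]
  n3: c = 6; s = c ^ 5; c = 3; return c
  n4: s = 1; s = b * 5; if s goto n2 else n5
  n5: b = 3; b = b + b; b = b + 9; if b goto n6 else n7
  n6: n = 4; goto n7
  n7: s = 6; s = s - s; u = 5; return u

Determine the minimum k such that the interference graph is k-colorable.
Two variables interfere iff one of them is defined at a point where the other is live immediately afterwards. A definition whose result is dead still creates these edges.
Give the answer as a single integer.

def/use:
  n0 def {b,u} use ∅
  n1 def {b} use {u}
  n2 def {n,u} use ∅
  n3 def {c,s} use ∅
  n4 def {s} use {b}
  n5 def {b} use ∅
  n6 def {n} use ∅
  n7 def {s,u} use ∅

Liveness:
  n0: in=∅ out={u}
  n1: in={u} out={b}
  n2: in={b} out={b}
  n3: in=∅ out=∅
  n4: in={b} out={b}
  n5: in=∅ out=∅
  n6: in=∅ out=∅
  n7: in=∅ out=∅

Interfere edges:
  b: {n,s,u}
  c: ∅
  n: {b,u}
  s: {b}
  u: {b,n}

Registers:
  clique {b,n,u} ⇒ need ≥ 3
  3-colouring: R0={b,c}  R1={n,s}  R2={u}
  χ = 3

Answer: 3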